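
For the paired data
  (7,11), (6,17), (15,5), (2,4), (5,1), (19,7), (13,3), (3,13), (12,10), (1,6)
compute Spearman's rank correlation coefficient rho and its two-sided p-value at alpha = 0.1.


Step 1: Rank x and y separately (midranks; no ties here).
rank(x): 7->6, 6->5, 15->9, 2->2, 5->4, 19->10, 13->8, 3->3, 12->7, 1->1
rank(y): 11->8, 17->10, 5->4, 4->3, 1->1, 7->6, 3->2, 13->9, 10->7, 6->5
Step 2: d_i = R_x(i) - R_y(i); compute d_i^2.
  (6-8)^2=4, (5-10)^2=25, (9-4)^2=25, (2-3)^2=1, (4-1)^2=9, (10-6)^2=16, (8-2)^2=36, (3-9)^2=36, (7-7)^2=0, (1-5)^2=16
sum(d^2) = 168.
Step 3: rho = 1 - 6*168 / (10*(10^2 - 1)) = 1 - 1008/990 = -0.018182.
Step 4: Under H0, t = rho * sqrt((n-2)/(1-rho^2)) = -0.0514 ~ t(8).
Step 5: Two-sided p-value from the t-distribution with 8 df = 0.960240.
Step 6: alpha = 0.1. fail to reject H0.

rho = -0.0182, p = 0.960240, fail to reject H0 at alpha = 0.1.


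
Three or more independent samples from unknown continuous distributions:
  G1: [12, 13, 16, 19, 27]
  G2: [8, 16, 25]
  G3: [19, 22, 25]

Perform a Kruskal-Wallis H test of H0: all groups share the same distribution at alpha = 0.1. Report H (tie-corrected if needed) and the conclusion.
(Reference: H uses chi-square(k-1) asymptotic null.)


Step 1: Combine all N = 11 observations and assign midranks.
sorted (value, group, rank): (8,G2,1), (12,G1,2), (13,G1,3), (16,G1,4.5), (16,G2,4.5), (19,G1,6.5), (19,G3,6.5), (22,G3,8), (25,G2,9.5), (25,G3,9.5), (27,G1,11)
Step 2: Sum ranks within each group.
R_1 = 27 (n_1 = 5)
R_2 = 15 (n_2 = 3)
R_3 = 24 (n_3 = 3)
Step 3: H = 12/(N(N+1)) * sum(R_i^2/n_i) - 3(N+1)
     = 12/(11*12) * (27^2/5 + 15^2/3 + 24^2/3) - 3*12
     = 0.090909 * 412.8 - 36
     = 1.527273.
Step 4: Ties present; correction factor C = 1 - 18/(11^3 - 11) = 0.986364. Corrected H = 1.527273 / 0.986364 = 1.548387.
Step 5: Under H0, H ~ chi^2(2); p-value = 0.461075.
Step 6: alpha = 0.1. fail to reject H0.

H = 1.5484, df = 2, p = 0.461075, fail to reject H0.


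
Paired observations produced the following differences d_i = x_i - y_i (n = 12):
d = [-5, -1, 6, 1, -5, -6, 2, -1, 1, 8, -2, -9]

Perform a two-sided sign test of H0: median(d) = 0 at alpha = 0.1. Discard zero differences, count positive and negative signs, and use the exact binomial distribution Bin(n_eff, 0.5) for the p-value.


Step 1: Discard zero differences. Original n = 12; n_eff = number of nonzero differences = 12.
Nonzero differences (with sign): -5, -1, +6, +1, -5, -6, +2, -1, +1, +8, -2, -9
Step 2: Count signs: positive = 5, negative = 7.
Step 3: Under H0: P(positive) = 0.5, so the number of positives S ~ Bin(12, 0.5).
Step 4: Two-sided exact p-value = sum of Bin(12,0.5) probabilities at or below the observed probability = 0.774414.
Step 5: alpha = 0.1. fail to reject H0.

n_eff = 12, pos = 5, neg = 7, p = 0.774414, fail to reject H0.


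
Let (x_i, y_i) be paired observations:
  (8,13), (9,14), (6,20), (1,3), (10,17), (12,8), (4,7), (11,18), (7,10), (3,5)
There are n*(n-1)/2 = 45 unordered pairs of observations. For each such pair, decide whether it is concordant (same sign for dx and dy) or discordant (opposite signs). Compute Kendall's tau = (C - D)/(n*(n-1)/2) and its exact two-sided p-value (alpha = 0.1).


Step 1: Enumerate the 45 unordered pairs (i,j) with i<j and classify each by sign(x_j-x_i) * sign(y_j-y_i).
  (1,2):dx=+1,dy=+1->C; (1,3):dx=-2,dy=+7->D; (1,4):dx=-7,dy=-10->C; (1,5):dx=+2,dy=+4->C
  (1,6):dx=+4,dy=-5->D; (1,7):dx=-4,dy=-6->C; (1,8):dx=+3,dy=+5->C; (1,9):dx=-1,dy=-3->C
  (1,10):dx=-5,dy=-8->C; (2,3):dx=-3,dy=+6->D; (2,4):dx=-8,dy=-11->C; (2,5):dx=+1,dy=+3->C
  (2,6):dx=+3,dy=-6->D; (2,7):dx=-5,dy=-7->C; (2,8):dx=+2,dy=+4->C; (2,9):dx=-2,dy=-4->C
  (2,10):dx=-6,dy=-9->C; (3,4):dx=-5,dy=-17->C; (3,5):dx=+4,dy=-3->D; (3,6):dx=+6,dy=-12->D
  (3,7):dx=-2,dy=-13->C; (3,8):dx=+5,dy=-2->D; (3,9):dx=+1,dy=-10->D; (3,10):dx=-3,dy=-15->C
  (4,5):dx=+9,dy=+14->C; (4,6):dx=+11,dy=+5->C; (4,7):dx=+3,dy=+4->C; (4,8):dx=+10,dy=+15->C
  (4,9):dx=+6,dy=+7->C; (4,10):dx=+2,dy=+2->C; (5,6):dx=+2,dy=-9->D; (5,7):dx=-6,dy=-10->C
  (5,8):dx=+1,dy=+1->C; (5,9):dx=-3,dy=-7->C; (5,10):dx=-7,dy=-12->C; (6,7):dx=-8,dy=-1->C
  (6,8):dx=-1,dy=+10->D; (6,9):dx=-5,dy=+2->D; (6,10):dx=-9,dy=-3->C; (7,8):dx=+7,dy=+11->C
  (7,9):dx=+3,dy=+3->C; (7,10):dx=-1,dy=-2->C; (8,9):dx=-4,dy=-8->C; (8,10):dx=-8,dy=-13->C
  (9,10):dx=-4,dy=-5->C
Step 2: C = 34, D = 11, total pairs = 45.
Step 3: tau = (C - D)/(n(n-1)/2) = (34 - 11)/45 = 0.511111.
Step 4: Exact two-sided p-value (enumerate n! = 3628800 permutations of y under H0): p = 0.046623.
Step 5: alpha = 0.1. reject H0.

tau_b = 0.5111 (C=34, D=11), p = 0.046623, reject H0.


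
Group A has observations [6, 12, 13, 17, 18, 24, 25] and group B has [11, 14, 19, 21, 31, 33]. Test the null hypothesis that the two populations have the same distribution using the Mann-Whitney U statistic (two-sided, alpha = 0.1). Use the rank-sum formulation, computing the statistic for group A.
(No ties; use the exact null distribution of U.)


Step 1: Combine and sort all 13 observations; assign midranks.
sorted (value, group): (6,X), (11,Y), (12,X), (13,X), (14,Y), (17,X), (18,X), (19,Y), (21,Y), (24,X), (25,X), (31,Y), (33,Y)
ranks: 6->1, 11->2, 12->3, 13->4, 14->5, 17->6, 18->7, 19->8, 21->9, 24->10, 25->11, 31->12, 33->13
Step 2: Rank sum for X: R1 = 1 + 3 + 4 + 6 + 7 + 10 + 11 = 42.
Step 3: U_X = R1 - n1(n1+1)/2 = 42 - 7*8/2 = 42 - 28 = 14.
       U_Y = n1*n2 - U_X = 42 - 14 = 28.
Step 4: No ties, so the exact null distribution of U (based on enumerating the C(13,7) = 1716 equally likely rank assignments) gives the two-sided p-value.
Step 5: p-value = 0.365967; compare to alpha = 0.1. fail to reject H0.

U_X = 14, p = 0.365967, fail to reject H0 at alpha = 0.1.


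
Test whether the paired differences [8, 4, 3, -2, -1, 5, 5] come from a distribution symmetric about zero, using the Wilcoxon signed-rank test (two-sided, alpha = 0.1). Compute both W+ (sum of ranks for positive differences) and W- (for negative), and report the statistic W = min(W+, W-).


Step 1: Drop any zero differences (none here) and take |d_i|.
|d| = [8, 4, 3, 2, 1, 5, 5]
Step 2: Midrank |d_i| (ties get averaged ranks).
ranks: |8|->7, |4|->4, |3|->3, |2|->2, |1|->1, |5|->5.5, |5|->5.5
Step 3: Attach original signs; sum ranks with positive sign and with negative sign.
W+ = 7 + 4 + 3 + 5.5 + 5.5 = 25
W- = 2 + 1 = 3
(Check: W+ + W- = 28 should equal n(n+1)/2 = 28.)
Step 4: Test statistic W = min(W+, W-) = 3.
Step 5: Ties in |d|, so use the tie-corrected normal approximation.
        E[W] = n(n+1)/4 = 7*8/4 = 14.
        Tie groups: |d|=5 (t=2); sum(t^3 - t) = 6.
        Var[W] = n(n+1)(2n+1)/24 - sum(t^3-t)/48 = 840/24 - 6/48 = 34.875.
        z = (W - E[W]) / sqrt(Var[W]) = (3 - 14) / 5.9055 = -1.8627.
        Two-sided p = 2*Phi(z) = 0.062509.
Step 6: alpha = 0.1. reject H0.

W+ = 25, W- = 3, W = min = 3, p = 0.062509, reject H0.


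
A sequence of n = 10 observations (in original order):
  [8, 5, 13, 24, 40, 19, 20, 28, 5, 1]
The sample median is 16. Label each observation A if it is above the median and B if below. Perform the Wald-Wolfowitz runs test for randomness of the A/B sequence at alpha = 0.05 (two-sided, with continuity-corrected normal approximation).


Step 1: Compute median = 16; label A = above, B = below.
Labels in order: BBBAAAAABB  (n_A = 5, n_B = 5)
Step 2: Count runs R = 3.
Step 3: Under H0 (random ordering), E[R] = 2*n_A*n_B/(n_A+n_B) + 1 = 2*5*5/10 + 1 = 6.0000.
        Var[R] = 2*n_A*n_B*(2*n_A*n_B - n_A - n_B) / ((n_A+n_B)^2 * (n_A+n_B-1)) = 2000/900 = 2.2222.
        SD[R] = 1.4907.
Step 4: Continuity-corrected z = (R + 0.5 - E[R]) / SD[R] = (3 + 0.5 - 6.0000) / 1.4907 = -1.6771.
Step 5: Two-sided p-value via normal approximation = 2*(1 - Phi(|z|)) = 0.093533.
Step 6: alpha = 0.05. fail to reject H0.

R = 3, z = -1.6771, p = 0.093533, fail to reject H0.


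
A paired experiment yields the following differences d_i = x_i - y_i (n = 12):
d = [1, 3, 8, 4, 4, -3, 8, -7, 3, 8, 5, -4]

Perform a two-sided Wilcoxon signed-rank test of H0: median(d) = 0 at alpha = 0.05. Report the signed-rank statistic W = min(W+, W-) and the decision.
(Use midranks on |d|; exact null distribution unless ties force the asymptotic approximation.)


Step 1: Drop any zero differences (none here) and take |d_i|.
|d| = [1, 3, 8, 4, 4, 3, 8, 7, 3, 8, 5, 4]
Step 2: Midrank |d_i| (ties get averaged ranks).
ranks: |1|->1, |3|->3, |8|->11, |4|->6, |4|->6, |3|->3, |8|->11, |7|->9, |3|->3, |8|->11, |5|->8, |4|->6
Step 3: Attach original signs; sum ranks with positive sign and with negative sign.
W+ = 1 + 3 + 11 + 6 + 6 + 11 + 3 + 11 + 8 = 60
W- = 3 + 9 + 6 = 18
(Check: W+ + W- = 78 should equal n(n+1)/2 = 78.)
Step 4: Test statistic W = min(W+, W-) = 18.
Step 5: Ties in |d|, so use the tie-corrected normal approximation.
        E[W] = n(n+1)/4 = 12*13/4 = 39.
        Tie groups: |d|=3 (t=3), |d|=4 (t=3), |d|=8 (t=3); sum(t^3 - t) = 72.
        Var[W] = n(n+1)(2n+1)/24 - sum(t^3-t)/48 = 3900/24 - 72/48 = 161.
        z = (W - E[W]) / sqrt(Var[W]) = (18 - 39) / 12.6886 = -1.6550.
        Two-sided p = 2*Phi(z) = 0.097918.
Step 6: alpha = 0.05. fail to reject H0.

W+ = 60, W- = 18, W = min = 18, p = 0.097918, fail to reject H0.


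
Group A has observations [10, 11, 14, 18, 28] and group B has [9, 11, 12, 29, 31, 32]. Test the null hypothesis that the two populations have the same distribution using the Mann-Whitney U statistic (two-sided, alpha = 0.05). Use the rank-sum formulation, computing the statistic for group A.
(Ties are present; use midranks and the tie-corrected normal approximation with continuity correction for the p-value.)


Step 1: Combine and sort all 11 observations; assign midranks.
sorted (value, group): (9,Y), (10,X), (11,X), (11,Y), (12,Y), (14,X), (18,X), (28,X), (29,Y), (31,Y), (32,Y)
ranks: 9->1, 10->2, 11->3.5, 11->3.5, 12->5, 14->6, 18->7, 28->8, 29->9, 31->10, 32->11
Step 2: Rank sum for X: R1 = 2 + 3.5 + 6 + 7 + 8 = 26.5.
Step 3: U_X = R1 - n1(n1+1)/2 = 26.5 - 5*6/2 = 26.5 - 15 = 11.5.
       U_Y = n1*n2 - U_X = 30 - 11.5 = 18.5.
Step 4: Ties are present, so use the tie-corrected normal approximation (with continuity correction) for the p-value.
Step 5: p-value = 0.583025; compare to alpha = 0.05. fail to reject H0.

U_X = 11.5, p = 0.583025, fail to reject H0 at alpha = 0.05.


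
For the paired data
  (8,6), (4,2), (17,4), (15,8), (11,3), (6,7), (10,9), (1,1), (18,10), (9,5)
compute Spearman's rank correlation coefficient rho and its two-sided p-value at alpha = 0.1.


Step 1: Rank x and y separately (midranks; no ties here).
rank(x): 8->4, 4->2, 17->9, 15->8, 11->7, 6->3, 10->6, 1->1, 18->10, 9->5
rank(y): 6->6, 2->2, 4->4, 8->8, 3->3, 7->7, 9->9, 1->1, 10->10, 5->5
Step 2: d_i = R_x(i) - R_y(i); compute d_i^2.
  (4-6)^2=4, (2-2)^2=0, (9-4)^2=25, (8-8)^2=0, (7-3)^2=16, (3-7)^2=16, (6-9)^2=9, (1-1)^2=0, (10-10)^2=0, (5-5)^2=0
sum(d^2) = 70.
Step 3: rho = 1 - 6*70 / (10*(10^2 - 1)) = 1 - 420/990 = 0.575758.
Step 4: Under H0, t = rho * sqrt((n-2)/(1-rho^2)) = 1.9917 ~ t(8).
Step 5: Two-sided p-value from the t-distribution with 8 df = 0.081553.
Step 6: alpha = 0.1. reject H0.

rho = 0.5758, p = 0.081553, reject H0 at alpha = 0.1.


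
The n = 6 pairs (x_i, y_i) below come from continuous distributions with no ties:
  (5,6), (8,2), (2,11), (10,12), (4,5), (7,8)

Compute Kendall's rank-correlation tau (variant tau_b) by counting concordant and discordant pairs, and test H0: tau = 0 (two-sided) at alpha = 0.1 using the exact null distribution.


Step 1: Enumerate the 15 unordered pairs (i,j) with i<j and classify each by sign(x_j-x_i) * sign(y_j-y_i).
  (1,2):dx=+3,dy=-4->D; (1,3):dx=-3,dy=+5->D; (1,4):dx=+5,dy=+6->C; (1,5):dx=-1,dy=-1->C
  (1,6):dx=+2,dy=+2->C; (2,3):dx=-6,dy=+9->D; (2,4):dx=+2,dy=+10->C; (2,5):dx=-4,dy=+3->D
  (2,6):dx=-1,dy=+6->D; (3,4):dx=+8,dy=+1->C; (3,5):dx=+2,dy=-6->D; (3,6):dx=+5,dy=-3->D
  (4,5):dx=-6,dy=-7->C; (4,6):dx=-3,dy=-4->C; (5,6):dx=+3,dy=+3->C
Step 2: C = 8, D = 7, total pairs = 15.
Step 3: tau = (C - D)/(n(n-1)/2) = (8 - 7)/15 = 0.066667.
Step 4: Exact two-sided p-value (enumerate n! = 720 permutations of y under H0): p = 1.000000.
Step 5: alpha = 0.1. fail to reject H0.

tau_b = 0.0667 (C=8, D=7), p = 1.000000, fail to reject H0.


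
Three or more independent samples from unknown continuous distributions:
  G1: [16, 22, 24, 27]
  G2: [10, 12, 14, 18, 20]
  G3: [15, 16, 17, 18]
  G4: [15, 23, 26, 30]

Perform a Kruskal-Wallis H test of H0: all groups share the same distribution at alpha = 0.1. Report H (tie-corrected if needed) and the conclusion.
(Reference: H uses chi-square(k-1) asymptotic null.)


Step 1: Combine all N = 17 observations and assign midranks.
sorted (value, group, rank): (10,G2,1), (12,G2,2), (14,G2,3), (15,G3,4.5), (15,G4,4.5), (16,G1,6.5), (16,G3,6.5), (17,G3,8), (18,G2,9.5), (18,G3,9.5), (20,G2,11), (22,G1,12), (23,G4,13), (24,G1,14), (26,G4,15), (27,G1,16), (30,G4,17)
Step 2: Sum ranks within each group.
R_1 = 48.5 (n_1 = 4)
R_2 = 26.5 (n_2 = 5)
R_3 = 28.5 (n_3 = 4)
R_4 = 49.5 (n_4 = 4)
Step 3: H = 12/(N(N+1)) * sum(R_i^2/n_i) - 3(N+1)
     = 12/(17*18) * (48.5^2/4 + 26.5^2/5 + 28.5^2/4 + 49.5^2/4) - 3*18
     = 0.039216 * 1544.14 - 54
     = 6.554412.
Step 4: Ties present; correction factor C = 1 - 18/(17^3 - 17) = 0.996324. Corrected H = 6.554412 / 0.996324 = 6.578598.
Step 5: Under H0, H ~ chi^2(3); p-value = 0.086614.
Step 6: alpha = 0.1. reject H0.

H = 6.5786, df = 3, p = 0.086614, reject H0.


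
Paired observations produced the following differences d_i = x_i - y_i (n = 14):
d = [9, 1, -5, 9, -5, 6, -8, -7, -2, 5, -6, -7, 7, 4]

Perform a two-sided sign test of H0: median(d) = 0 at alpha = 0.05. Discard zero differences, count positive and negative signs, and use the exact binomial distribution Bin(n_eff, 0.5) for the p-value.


Step 1: Discard zero differences. Original n = 14; n_eff = number of nonzero differences = 14.
Nonzero differences (with sign): +9, +1, -5, +9, -5, +6, -8, -7, -2, +5, -6, -7, +7, +4
Step 2: Count signs: positive = 7, negative = 7.
Step 3: Under H0: P(positive) = 0.5, so the number of positives S ~ Bin(14, 0.5).
Step 4: Two-sided exact p-value = sum of Bin(14,0.5) probabilities at or below the observed probability = 1.000000.
Step 5: alpha = 0.05. fail to reject H0.

n_eff = 14, pos = 7, neg = 7, p = 1.000000, fail to reject H0.


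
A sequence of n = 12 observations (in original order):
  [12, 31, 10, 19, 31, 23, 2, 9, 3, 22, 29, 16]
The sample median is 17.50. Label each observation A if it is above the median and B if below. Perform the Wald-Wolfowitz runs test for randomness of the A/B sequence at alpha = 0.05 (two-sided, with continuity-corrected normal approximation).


Step 1: Compute median = 17.50; label A = above, B = below.
Labels in order: BABAAABBBAAB  (n_A = 6, n_B = 6)
Step 2: Count runs R = 7.
Step 3: Under H0 (random ordering), E[R] = 2*n_A*n_B/(n_A+n_B) + 1 = 2*6*6/12 + 1 = 7.0000.
        Var[R] = 2*n_A*n_B*(2*n_A*n_B - n_A - n_B) / ((n_A+n_B)^2 * (n_A+n_B-1)) = 4320/1584 = 2.7273.
        SD[R] = 1.6514.
Step 4: R = E[R], so z = 0 with no continuity correction.
Step 5: Two-sided p-value via normal approximation = 2*(1 - Phi(|z|)) = 1.000000.
Step 6: alpha = 0.05. fail to reject H0.

R = 7, z = 0.0000, p = 1.000000, fail to reject H0.


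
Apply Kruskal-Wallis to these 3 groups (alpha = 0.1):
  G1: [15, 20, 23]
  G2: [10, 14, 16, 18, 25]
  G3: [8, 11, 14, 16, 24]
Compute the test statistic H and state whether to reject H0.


Step 1: Combine all N = 13 observations and assign midranks.
sorted (value, group, rank): (8,G3,1), (10,G2,2), (11,G3,3), (14,G2,4.5), (14,G3,4.5), (15,G1,6), (16,G2,7.5), (16,G3,7.5), (18,G2,9), (20,G1,10), (23,G1,11), (24,G3,12), (25,G2,13)
Step 2: Sum ranks within each group.
R_1 = 27 (n_1 = 3)
R_2 = 36 (n_2 = 5)
R_3 = 28 (n_3 = 5)
Step 3: H = 12/(N(N+1)) * sum(R_i^2/n_i) - 3(N+1)
     = 12/(13*14) * (27^2/3 + 36^2/5 + 28^2/5) - 3*14
     = 0.065934 * 659 - 42
     = 1.450549.
Step 4: Ties present; correction factor C = 1 - 12/(13^3 - 13) = 0.994505. Corrected H = 1.450549 / 0.994505 = 1.458564.
Step 5: Under H0, H ~ chi^2(2); p-value = 0.482255.
Step 6: alpha = 0.1. fail to reject H0.

H = 1.4586, df = 2, p = 0.482255, fail to reject H0.


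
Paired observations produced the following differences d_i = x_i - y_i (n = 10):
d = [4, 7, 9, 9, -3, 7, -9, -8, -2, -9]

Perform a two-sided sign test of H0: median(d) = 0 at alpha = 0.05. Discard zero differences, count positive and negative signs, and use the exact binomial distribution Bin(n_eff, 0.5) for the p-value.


Step 1: Discard zero differences. Original n = 10; n_eff = number of nonzero differences = 10.
Nonzero differences (with sign): +4, +7, +9, +9, -3, +7, -9, -8, -2, -9
Step 2: Count signs: positive = 5, negative = 5.
Step 3: Under H0: P(positive) = 0.5, so the number of positives S ~ Bin(10, 0.5).
Step 4: Two-sided exact p-value = sum of Bin(10,0.5) probabilities at or below the observed probability = 1.000000.
Step 5: alpha = 0.05. fail to reject H0.

n_eff = 10, pos = 5, neg = 5, p = 1.000000, fail to reject H0.


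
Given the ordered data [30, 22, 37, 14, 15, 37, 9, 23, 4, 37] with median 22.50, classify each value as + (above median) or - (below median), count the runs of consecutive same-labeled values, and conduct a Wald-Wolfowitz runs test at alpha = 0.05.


Step 1: Compute median = 22.50; label A = above, B = below.
Labels in order: ABABBABABA  (n_A = 5, n_B = 5)
Step 2: Count runs R = 9.
Step 3: Under H0 (random ordering), E[R] = 2*n_A*n_B/(n_A+n_B) + 1 = 2*5*5/10 + 1 = 6.0000.
        Var[R] = 2*n_A*n_B*(2*n_A*n_B - n_A - n_B) / ((n_A+n_B)^2 * (n_A+n_B-1)) = 2000/900 = 2.2222.
        SD[R] = 1.4907.
Step 4: Continuity-corrected z = (R - 0.5 - E[R]) / SD[R] = (9 - 0.5 - 6.0000) / 1.4907 = 1.6771.
Step 5: Two-sided p-value via normal approximation = 2*(1 - Phi(|z|)) = 0.093533.
Step 6: alpha = 0.05. fail to reject H0.

R = 9, z = 1.6771, p = 0.093533, fail to reject H0.


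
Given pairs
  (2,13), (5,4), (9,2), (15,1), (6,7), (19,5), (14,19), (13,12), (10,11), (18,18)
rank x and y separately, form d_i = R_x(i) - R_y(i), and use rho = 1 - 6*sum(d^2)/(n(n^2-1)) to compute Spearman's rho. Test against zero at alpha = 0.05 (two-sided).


Step 1: Rank x and y separately (midranks; no ties here).
rank(x): 2->1, 5->2, 9->4, 15->8, 6->3, 19->10, 14->7, 13->6, 10->5, 18->9
rank(y): 13->8, 4->3, 2->2, 1->1, 7->5, 5->4, 19->10, 12->7, 11->6, 18->9
Step 2: d_i = R_x(i) - R_y(i); compute d_i^2.
  (1-8)^2=49, (2-3)^2=1, (4-2)^2=4, (8-1)^2=49, (3-5)^2=4, (10-4)^2=36, (7-10)^2=9, (6-7)^2=1, (5-6)^2=1, (9-9)^2=0
sum(d^2) = 154.
Step 3: rho = 1 - 6*154 / (10*(10^2 - 1)) = 1 - 924/990 = 0.066667.
Step 4: Under H0, t = rho * sqrt((n-2)/(1-rho^2)) = 0.1890 ~ t(8).
Step 5: Two-sided p-value from the t-distribution with 8 df = 0.854813.
Step 6: alpha = 0.05. fail to reject H0.

rho = 0.0667, p = 0.854813, fail to reject H0 at alpha = 0.05.


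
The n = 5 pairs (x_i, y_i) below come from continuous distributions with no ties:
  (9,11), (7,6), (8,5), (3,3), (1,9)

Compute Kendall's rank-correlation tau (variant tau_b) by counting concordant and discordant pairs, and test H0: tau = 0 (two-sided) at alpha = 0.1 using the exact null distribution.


Step 1: Enumerate the 10 unordered pairs (i,j) with i<j and classify each by sign(x_j-x_i) * sign(y_j-y_i).
  (1,2):dx=-2,dy=-5->C; (1,3):dx=-1,dy=-6->C; (1,4):dx=-6,dy=-8->C; (1,5):dx=-8,dy=-2->C
  (2,3):dx=+1,dy=-1->D; (2,4):dx=-4,dy=-3->C; (2,5):dx=-6,dy=+3->D; (3,4):dx=-5,dy=-2->C
  (3,5):dx=-7,dy=+4->D; (4,5):dx=-2,dy=+6->D
Step 2: C = 6, D = 4, total pairs = 10.
Step 3: tau = (C - D)/(n(n-1)/2) = (6 - 4)/10 = 0.200000.
Step 4: Exact two-sided p-value (enumerate n! = 120 permutations of y under H0): p = 0.816667.
Step 5: alpha = 0.1. fail to reject H0.

tau_b = 0.2000 (C=6, D=4), p = 0.816667, fail to reject H0.


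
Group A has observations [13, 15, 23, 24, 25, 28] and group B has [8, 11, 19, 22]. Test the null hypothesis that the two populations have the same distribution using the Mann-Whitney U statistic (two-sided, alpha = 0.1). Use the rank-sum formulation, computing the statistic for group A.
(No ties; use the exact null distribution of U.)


Step 1: Combine and sort all 10 observations; assign midranks.
sorted (value, group): (8,Y), (11,Y), (13,X), (15,X), (19,Y), (22,Y), (23,X), (24,X), (25,X), (28,X)
ranks: 8->1, 11->2, 13->3, 15->4, 19->5, 22->6, 23->7, 24->8, 25->9, 28->10
Step 2: Rank sum for X: R1 = 3 + 4 + 7 + 8 + 9 + 10 = 41.
Step 3: U_X = R1 - n1(n1+1)/2 = 41 - 6*7/2 = 41 - 21 = 20.
       U_Y = n1*n2 - U_X = 24 - 20 = 4.
Step 4: No ties, so the exact null distribution of U (based on enumerating the C(10,6) = 210 equally likely rank assignments) gives the two-sided p-value.
Step 5: p-value = 0.114286; compare to alpha = 0.1. fail to reject H0.

U_X = 20, p = 0.114286, fail to reject H0 at alpha = 0.1.


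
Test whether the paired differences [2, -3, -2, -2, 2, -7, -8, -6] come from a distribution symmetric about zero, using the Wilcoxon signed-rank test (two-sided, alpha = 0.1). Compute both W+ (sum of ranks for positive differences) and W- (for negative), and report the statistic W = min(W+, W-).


Step 1: Drop any zero differences (none here) and take |d_i|.
|d| = [2, 3, 2, 2, 2, 7, 8, 6]
Step 2: Midrank |d_i| (ties get averaged ranks).
ranks: |2|->2.5, |3|->5, |2|->2.5, |2|->2.5, |2|->2.5, |7|->7, |8|->8, |6|->6
Step 3: Attach original signs; sum ranks with positive sign and with negative sign.
W+ = 2.5 + 2.5 = 5
W- = 5 + 2.5 + 2.5 + 7 + 8 + 6 = 31
(Check: W+ + W- = 36 should equal n(n+1)/2 = 36.)
Step 4: Test statistic W = min(W+, W-) = 5.
Step 5: Ties in |d|, so use the tie-corrected normal approximation.
        E[W] = n(n+1)/4 = 8*9/4 = 18.
        Tie groups: |d|=2 (t=4); sum(t^3 - t) = 60.
        Var[W] = n(n+1)(2n+1)/24 - sum(t^3-t)/48 = 1224/24 - 60/48 = 49.75.
        z = (W - E[W]) / sqrt(Var[W]) = (5 - 18) / 7.0534 = -1.8431.
        Two-sided p = 2*Phi(z) = 0.065316.
Step 6: alpha = 0.1. reject H0.

W+ = 5, W- = 31, W = min = 5, p = 0.065316, reject H0.


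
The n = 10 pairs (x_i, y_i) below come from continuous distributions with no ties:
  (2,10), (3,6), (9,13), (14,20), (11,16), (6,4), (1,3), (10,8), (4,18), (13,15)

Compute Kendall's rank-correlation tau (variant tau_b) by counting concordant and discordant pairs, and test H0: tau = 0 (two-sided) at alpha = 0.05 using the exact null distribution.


Step 1: Enumerate the 45 unordered pairs (i,j) with i<j and classify each by sign(x_j-x_i) * sign(y_j-y_i).
  (1,2):dx=+1,dy=-4->D; (1,3):dx=+7,dy=+3->C; (1,4):dx=+12,dy=+10->C; (1,5):dx=+9,dy=+6->C
  (1,6):dx=+4,dy=-6->D; (1,7):dx=-1,dy=-7->C; (1,8):dx=+8,dy=-2->D; (1,9):dx=+2,dy=+8->C
  (1,10):dx=+11,dy=+5->C; (2,3):dx=+6,dy=+7->C; (2,4):dx=+11,dy=+14->C; (2,5):dx=+8,dy=+10->C
  (2,6):dx=+3,dy=-2->D; (2,7):dx=-2,dy=-3->C; (2,8):dx=+7,dy=+2->C; (2,9):dx=+1,dy=+12->C
  (2,10):dx=+10,dy=+9->C; (3,4):dx=+5,dy=+7->C; (3,5):dx=+2,dy=+3->C; (3,6):dx=-3,dy=-9->C
  (3,7):dx=-8,dy=-10->C; (3,8):dx=+1,dy=-5->D; (3,9):dx=-5,dy=+5->D; (3,10):dx=+4,dy=+2->C
  (4,5):dx=-3,dy=-4->C; (4,6):dx=-8,dy=-16->C; (4,7):dx=-13,dy=-17->C; (4,8):dx=-4,dy=-12->C
  (4,9):dx=-10,dy=-2->C; (4,10):dx=-1,dy=-5->C; (5,6):dx=-5,dy=-12->C; (5,7):dx=-10,dy=-13->C
  (5,8):dx=-1,dy=-8->C; (5,9):dx=-7,dy=+2->D; (5,10):dx=+2,dy=-1->D; (6,7):dx=-5,dy=-1->C
  (6,8):dx=+4,dy=+4->C; (6,9):dx=-2,dy=+14->D; (6,10):dx=+7,dy=+11->C; (7,8):dx=+9,dy=+5->C
  (7,9):dx=+3,dy=+15->C; (7,10):dx=+12,dy=+12->C; (8,9):dx=-6,dy=+10->D; (8,10):dx=+3,dy=+7->C
  (9,10):dx=+9,dy=-3->D
Step 2: C = 34, D = 11, total pairs = 45.
Step 3: tau = (C - D)/(n(n-1)/2) = (34 - 11)/45 = 0.511111.
Step 4: Exact two-sided p-value (enumerate n! = 3628800 permutations of y under H0): p = 0.046623.
Step 5: alpha = 0.05. reject H0.

tau_b = 0.5111 (C=34, D=11), p = 0.046623, reject H0.


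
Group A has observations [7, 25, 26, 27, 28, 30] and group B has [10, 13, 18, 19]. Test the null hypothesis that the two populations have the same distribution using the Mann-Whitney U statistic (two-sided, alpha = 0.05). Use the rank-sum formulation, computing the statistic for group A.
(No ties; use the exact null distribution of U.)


Step 1: Combine and sort all 10 observations; assign midranks.
sorted (value, group): (7,X), (10,Y), (13,Y), (18,Y), (19,Y), (25,X), (26,X), (27,X), (28,X), (30,X)
ranks: 7->1, 10->2, 13->3, 18->4, 19->5, 25->6, 26->7, 27->8, 28->9, 30->10
Step 2: Rank sum for X: R1 = 1 + 6 + 7 + 8 + 9 + 10 = 41.
Step 3: U_X = R1 - n1(n1+1)/2 = 41 - 6*7/2 = 41 - 21 = 20.
       U_Y = n1*n2 - U_X = 24 - 20 = 4.
Step 4: No ties, so the exact null distribution of U (based on enumerating the C(10,6) = 210 equally likely rank assignments) gives the two-sided p-value.
Step 5: p-value = 0.114286; compare to alpha = 0.05. fail to reject H0.

U_X = 20, p = 0.114286, fail to reject H0 at alpha = 0.05.


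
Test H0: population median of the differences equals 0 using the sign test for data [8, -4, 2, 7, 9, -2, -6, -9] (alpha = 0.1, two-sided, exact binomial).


Step 1: Discard zero differences. Original n = 8; n_eff = number of nonzero differences = 8.
Nonzero differences (with sign): +8, -4, +2, +7, +9, -2, -6, -9
Step 2: Count signs: positive = 4, negative = 4.
Step 3: Under H0: P(positive) = 0.5, so the number of positives S ~ Bin(8, 0.5).
Step 4: Two-sided exact p-value = sum of Bin(8,0.5) probabilities at or below the observed probability = 1.000000.
Step 5: alpha = 0.1. fail to reject H0.

n_eff = 8, pos = 4, neg = 4, p = 1.000000, fail to reject H0.


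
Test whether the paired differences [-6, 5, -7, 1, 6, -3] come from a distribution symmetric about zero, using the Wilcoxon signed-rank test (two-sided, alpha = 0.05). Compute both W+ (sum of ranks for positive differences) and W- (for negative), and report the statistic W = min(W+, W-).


Step 1: Drop any zero differences (none here) and take |d_i|.
|d| = [6, 5, 7, 1, 6, 3]
Step 2: Midrank |d_i| (ties get averaged ranks).
ranks: |6|->4.5, |5|->3, |7|->6, |1|->1, |6|->4.5, |3|->2
Step 3: Attach original signs; sum ranks with positive sign and with negative sign.
W+ = 3 + 1 + 4.5 = 8.5
W- = 4.5 + 6 + 2 = 12.5
(Check: W+ + W- = 21 should equal n(n+1)/2 = 21.)
Step 4: Test statistic W = min(W+, W-) = 8.5.
Step 5: Ties in |d|, so use the tie-corrected normal approximation.
        E[W] = n(n+1)/4 = 6*7/4 = 10.5.
        Tie groups: |d|=6 (t=2); sum(t^3 - t) = 6.
        Var[W] = n(n+1)(2n+1)/24 - sum(t^3-t)/48 = 546/24 - 6/48 = 22.625.
        z = (W - E[W]) / sqrt(Var[W]) = (8.5 - 10.5) / 4.7566 = -0.4205.
        Two-sided p = 2*Phi(z) = 0.674142.
Step 6: alpha = 0.05. fail to reject H0.

W+ = 8.5, W- = 12.5, W = min = 8.5, p = 0.674142, fail to reject H0.


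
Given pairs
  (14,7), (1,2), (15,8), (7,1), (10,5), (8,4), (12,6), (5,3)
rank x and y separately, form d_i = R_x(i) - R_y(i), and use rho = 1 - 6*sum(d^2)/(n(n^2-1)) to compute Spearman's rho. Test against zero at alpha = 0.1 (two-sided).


Step 1: Rank x and y separately (midranks; no ties here).
rank(x): 14->7, 1->1, 15->8, 7->3, 10->5, 8->4, 12->6, 5->2
rank(y): 7->7, 2->2, 8->8, 1->1, 5->5, 4->4, 6->6, 3->3
Step 2: d_i = R_x(i) - R_y(i); compute d_i^2.
  (7-7)^2=0, (1-2)^2=1, (8-8)^2=0, (3-1)^2=4, (5-5)^2=0, (4-4)^2=0, (6-6)^2=0, (2-3)^2=1
sum(d^2) = 6.
Step 3: rho = 1 - 6*6 / (8*(8^2 - 1)) = 1 - 36/504 = 0.928571.
Step 4: Under H0, t = rho * sqrt((n-2)/(1-rho^2)) = 6.1283 ~ t(6).
Step 5: Two-sided p-value from the t-distribution with 6 df = 0.000863.
Step 6: alpha = 0.1. reject H0.

rho = 0.9286, p = 0.000863, reject H0 at alpha = 0.1.


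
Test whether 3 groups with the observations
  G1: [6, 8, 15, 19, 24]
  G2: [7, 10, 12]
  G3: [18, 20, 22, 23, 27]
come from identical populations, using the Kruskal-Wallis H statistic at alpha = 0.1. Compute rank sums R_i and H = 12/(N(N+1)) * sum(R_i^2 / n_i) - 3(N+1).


Step 1: Combine all N = 13 observations and assign midranks.
sorted (value, group, rank): (6,G1,1), (7,G2,2), (8,G1,3), (10,G2,4), (12,G2,5), (15,G1,6), (18,G3,7), (19,G1,8), (20,G3,9), (22,G3,10), (23,G3,11), (24,G1,12), (27,G3,13)
Step 2: Sum ranks within each group.
R_1 = 30 (n_1 = 5)
R_2 = 11 (n_2 = 3)
R_3 = 50 (n_3 = 5)
Step 3: H = 12/(N(N+1)) * sum(R_i^2/n_i) - 3(N+1)
     = 12/(13*14) * (30^2/5 + 11^2/3 + 50^2/5) - 3*14
     = 0.065934 * 720.333 - 42
     = 5.494505.
Step 4: No ties, so H is used without correction.
Step 5: Under H0, H ~ chi^2(2); p-value = 0.064104.
Step 6: alpha = 0.1. reject H0.

H = 5.4945, df = 2, p = 0.064104, reject H0.


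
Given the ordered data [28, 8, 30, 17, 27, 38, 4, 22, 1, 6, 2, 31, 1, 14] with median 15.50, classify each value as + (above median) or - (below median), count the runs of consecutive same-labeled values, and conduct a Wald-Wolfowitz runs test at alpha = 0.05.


Step 1: Compute median = 15.50; label A = above, B = below.
Labels in order: ABAAAABABBBABB  (n_A = 7, n_B = 7)
Step 2: Count runs R = 8.
Step 3: Under H0 (random ordering), E[R] = 2*n_A*n_B/(n_A+n_B) + 1 = 2*7*7/14 + 1 = 8.0000.
        Var[R] = 2*n_A*n_B*(2*n_A*n_B - n_A - n_B) / ((n_A+n_B)^2 * (n_A+n_B-1)) = 8232/2548 = 3.2308.
        SD[R] = 1.7974.
Step 4: R = E[R], so z = 0 with no continuity correction.
Step 5: Two-sided p-value via normal approximation = 2*(1 - Phi(|z|)) = 1.000000.
Step 6: alpha = 0.05. fail to reject H0.

R = 8, z = 0.0000, p = 1.000000, fail to reject H0.


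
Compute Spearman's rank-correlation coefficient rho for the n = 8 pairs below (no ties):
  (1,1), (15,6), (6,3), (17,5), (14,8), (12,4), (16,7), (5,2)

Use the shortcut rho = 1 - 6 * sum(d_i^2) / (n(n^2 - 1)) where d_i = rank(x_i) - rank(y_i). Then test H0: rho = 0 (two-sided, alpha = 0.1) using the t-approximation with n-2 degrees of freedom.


Step 1: Rank x and y separately (midranks; no ties here).
rank(x): 1->1, 15->6, 6->3, 17->8, 14->5, 12->4, 16->7, 5->2
rank(y): 1->1, 6->6, 3->3, 5->5, 8->8, 4->4, 7->7, 2->2
Step 2: d_i = R_x(i) - R_y(i); compute d_i^2.
  (1-1)^2=0, (6-6)^2=0, (3-3)^2=0, (8-5)^2=9, (5-8)^2=9, (4-4)^2=0, (7-7)^2=0, (2-2)^2=0
sum(d^2) = 18.
Step 3: rho = 1 - 6*18 / (8*(8^2 - 1)) = 1 - 108/504 = 0.785714.
Step 4: Under H0, t = rho * sqrt((n-2)/(1-rho^2)) = 3.1113 ~ t(6).
Step 5: Two-sided p-value from the t-distribution with 6 df = 0.020815.
Step 6: alpha = 0.1. reject H0.

rho = 0.7857, p = 0.020815, reject H0 at alpha = 0.1.


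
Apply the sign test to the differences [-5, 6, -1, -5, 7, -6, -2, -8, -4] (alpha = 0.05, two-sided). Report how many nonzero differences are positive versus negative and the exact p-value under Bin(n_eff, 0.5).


Step 1: Discard zero differences. Original n = 9; n_eff = number of nonzero differences = 9.
Nonzero differences (with sign): -5, +6, -1, -5, +7, -6, -2, -8, -4
Step 2: Count signs: positive = 2, negative = 7.
Step 3: Under H0: P(positive) = 0.5, so the number of positives S ~ Bin(9, 0.5).
Step 4: Two-sided exact p-value = sum of Bin(9,0.5) probabilities at or below the observed probability = 0.179688.
Step 5: alpha = 0.05. fail to reject H0.

n_eff = 9, pos = 2, neg = 7, p = 0.179688, fail to reject H0.


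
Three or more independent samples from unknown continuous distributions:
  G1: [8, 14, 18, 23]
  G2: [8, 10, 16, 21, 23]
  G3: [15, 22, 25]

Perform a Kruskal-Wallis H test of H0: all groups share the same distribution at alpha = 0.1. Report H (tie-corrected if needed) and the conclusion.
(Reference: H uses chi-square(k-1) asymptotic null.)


Step 1: Combine all N = 12 observations and assign midranks.
sorted (value, group, rank): (8,G1,1.5), (8,G2,1.5), (10,G2,3), (14,G1,4), (15,G3,5), (16,G2,6), (18,G1,7), (21,G2,8), (22,G3,9), (23,G1,10.5), (23,G2,10.5), (25,G3,12)
Step 2: Sum ranks within each group.
R_1 = 23 (n_1 = 4)
R_2 = 29 (n_2 = 5)
R_3 = 26 (n_3 = 3)
Step 3: H = 12/(N(N+1)) * sum(R_i^2/n_i) - 3(N+1)
     = 12/(12*13) * (23^2/4 + 29^2/5 + 26^2/3) - 3*13
     = 0.076923 * 525.783 - 39
     = 1.444872.
Step 4: Ties present; correction factor C = 1 - 12/(12^3 - 12) = 0.993007. Corrected H = 1.444872 / 0.993007 = 1.455047.
Step 5: Under H0, H ~ chi^2(2); p-value = 0.483104.
Step 6: alpha = 0.1. fail to reject H0.

H = 1.4550, df = 2, p = 0.483104, fail to reject H0.


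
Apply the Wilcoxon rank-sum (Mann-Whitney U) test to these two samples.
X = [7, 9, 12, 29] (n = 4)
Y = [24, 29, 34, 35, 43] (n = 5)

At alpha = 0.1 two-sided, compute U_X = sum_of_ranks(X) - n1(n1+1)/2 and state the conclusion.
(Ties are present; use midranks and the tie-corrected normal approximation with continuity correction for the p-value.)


Step 1: Combine and sort all 9 observations; assign midranks.
sorted (value, group): (7,X), (9,X), (12,X), (24,Y), (29,X), (29,Y), (34,Y), (35,Y), (43,Y)
ranks: 7->1, 9->2, 12->3, 24->4, 29->5.5, 29->5.5, 34->7, 35->8, 43->9
Step 2: Rank sum for X: R1 = 1 + 2 + 3 + 5.5 = 11.5.
Step 3: U_X = R1 - n1(n1+1)/2 = 11.5 - 4*5/2 = 11.5 - 10 = 1.5.
       U_Y = n1*n2 - U_X = 20 - 1.5 = 18.5.
Step 4: Ties are present, so use the tie-corrected normal approximation (with continuity correction) for the p-value.
Step 5: p-value = 0.049090; compare to alpha = 0.1. reject H0.

U_X = 1.5, p = 0.049090, reject H0 at alpha = 0.1.


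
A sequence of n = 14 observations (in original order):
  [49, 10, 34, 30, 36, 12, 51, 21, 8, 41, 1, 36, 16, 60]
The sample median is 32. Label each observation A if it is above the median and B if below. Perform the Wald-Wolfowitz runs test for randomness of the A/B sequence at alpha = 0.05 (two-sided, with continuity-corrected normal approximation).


Step 1: Compute median = 32; label A = above, B = below.
Labels in order: ABABABABBABABA  (n_A = 7, n_B = 7)
Step 2: Count runs R = 13.
Step 3: Under H0 (random ordering), E[R] = 2*n_A*n_B/(n_A+n_B) + 1 = 2*7*7/14 + 1 = 8.0000.
        Var[R] = 2*n_A*n_B*(2*n_A*n_B - n_A - n_B) / ((n_A+n_B)^2 * (n_A+n_B-1)) = 8232/2548 = 3.2308.
        SD[R] = 1.7974.
Step 4: Continuity-corrected z = (R - 0.5 - E[R]) / SD[R] = (13 - 0.5 - 8.0000) / 1.7974 = 2.5036.
Step 5: Two-sided p-value via normal approximation = 2*(1 - Phi(|z|)) = 0.012295.
Step 6: alpha = 0.05. reject H0.

R = 13, z = 2.5036, p = 0.012295, reject H0.


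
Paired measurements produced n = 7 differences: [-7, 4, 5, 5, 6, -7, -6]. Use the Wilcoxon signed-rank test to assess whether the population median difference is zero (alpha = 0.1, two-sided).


Step 1: Drop any zero differences (none here) and take |d_i|.
|d| = [7, 4, 5, 5, 6, 7, 6]
Step 2: Midrank |d_i| (ties get averaged ranks).
ranks: |7|->6.5, |4|->1, |5|->2.5, |5|->2.5, |6|->4.5, |7|->6.5, |6|->4.5
Step 3: Attach original signs; sum ranks with positive sign and with negative sign.
W+ = 1 + 2.5 + 2.5 + 4.5 = 10.5
W- = 6.5 + 6.5 + 4.5 = 17.5
(Check: W+ + W- = 28 should equal n(n+1)/2 = 28.)
Step 4: Test statistic W = min(W+, W-) = 10.5.
Step 5: Ties in |d|, so use the tie-corrected normal approximation.
        E[W] = n(n+1)/4 = 7*8/4 = 14.
        Tie groups: |d|=5 (t=2), |d|=6 (t=2), |d|=7 (t=2); sum(t^3 - t) = 18.
        Var[W] = n(n+1)(2n+1)/24 - sum(t^3-t)/48 = 840/24 - 18/48 = 34.625.
        z = (W - E[W]) / sqrt(Var[W]) = (10.5 - 14) / 5.8843 = -0.5948.
        Two-sided p = 2*Phi(z) = 0.551975.
Step 6: alpha = 0.1. fail to reject H0.

W+ = 10.5, W- = 17.5, W = min = 10.5, p = 0.551975, fail to reject H0.


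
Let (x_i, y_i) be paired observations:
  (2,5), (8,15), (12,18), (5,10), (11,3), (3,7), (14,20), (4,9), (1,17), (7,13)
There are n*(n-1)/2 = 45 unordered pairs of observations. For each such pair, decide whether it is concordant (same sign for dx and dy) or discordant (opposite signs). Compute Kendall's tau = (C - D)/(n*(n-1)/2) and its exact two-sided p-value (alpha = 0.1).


Step 1: Enumerate the 45 unordered pairs (i,j) with i<j and classify each by sign(x_j-x_i) * sign(y_j-y_i).
  (1,2):dx=+6,dy=+10->C; (1,3):dx=+10,dy=+13->C; (1,4):dx=+3,dy=+5->C; (1,5):dx=+9,dy=-2->D
  (1,6):dx=+1,dy=+2->C; (1,7):dx=+12,dy=+15->C; (1,8):dx=+2,dy=+4->C; (1,9):dx=-1,dy=+12->D
  (1,10):dx=+5,dy=+8->C; (2,3):dx=+4,dy=+3->C; (2,4):dx=-3,dy=-5->C; (2,5):dx=+3,dy=-12->D
  (2,6):dx=-5,dy=-8->C; (2,7):dx=+6,dy=+5->C; (2,8):dx=-4,dy=-6->C; (2,9):dx=-7,dy=+2->D
  (2,10):dx=-1,dy=-2->C; (3,4):dx=-7,dy=-8->C; (3,5):dx=-1,dy=-15->C; (3,6):dx=-9,dy=-11->C
  (3,7):dx=+2,dy=+2->C; (3,8):dx=-8,dy=-9->C; (3,9):dx=-11,dy=-1->C; (3,10):dx=-5,dy=-5->C
  (4,5):dx=+6,dy=-7->D; (4,6):dx=-2,dy=-3->C; (4,7):dx=+9,dy=+10->C; (4,8):dx=-1,dy=-1->C
  (4,9):dx=-4,dy=+7->D; (4,10):dx=+2,dy=+3->C; (5,6):dx=-8,dy=+4->D; (5,7):dx=+3,dy=+17->C
  (5,8):dx=-7,dy=+6->D; (5,9):dx=-10,dy=+14->D; (5,10):dx=-4,dy=+10->D; (6,7):dx=+11,dy=+13->C
  (6,8):dx=+1,dy=+2->C; (6,9):dx=-2,dy=+10->D; (6,10):dx=+4,dy=+6->C; (7,8):dx=-10,dy=-11->C
  (7,9):dx=-13,dy=-3->C; (7,10):dx=-7,dy=-7->C; (8,9):dx=-3,dy=+8->D; (8,10):dx=+3,dy=+4->C
  (9,10):dx=+6,dy=-4->D
Step 2: C = 32, D = 13, total pairs = 45.
Step 3: tau = (C - D)/(n(n-1)/2) = (32 - 13)/45 = 0.422222.
Step 4: Exact two-sided p-value (enumerate n! = 3628800 permutations of y under H0): p = 0.108313.
Step 5: alpha = 0.1. fail to reject H0.

tau_b = 0.4222 (C=32, D=13), p = 0.108313, fail to reject H0.


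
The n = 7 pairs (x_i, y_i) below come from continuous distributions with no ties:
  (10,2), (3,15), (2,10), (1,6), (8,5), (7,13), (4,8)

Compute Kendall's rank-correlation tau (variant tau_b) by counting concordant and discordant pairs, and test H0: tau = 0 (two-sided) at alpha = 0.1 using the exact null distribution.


Step 1: Enumerate the 21 unordered pairs (i,j) with i<j and classify each by sign(x_j-x_i) * sign(y_j-y_i).
  (1,2):dx=-7,dy=+13->D; (1,3):dx=-8,dy=+8->D; (1,4):dx=-9,dy=+4->D; (1,5):dx=-2,dy=+3->D
  (1,6):dx=-3,dy=+11->D; (1,7):dx=-6,dy=+6->D; (2,3):dx=-1,dy=-5->C; (2,4):dx=-2,dy=-9->C
  (2,5):dx=+5,dy=-10->D; (2,6):dx=+4,dy=-2->D; (2,7):dx=+1,dy=-7->D; (3,4):dx=-1,dy=-4->C
  (3,5):dx=+6,dy=-5->D; (3,6):dx=+5,dy=+3->C; (3,7):dx=+2,dy=-2->D; (4,5):dx=+7,dy=-1->D
  (4,6):dx=+6,dy=+7->C; (4,7):dx=+3,dy=+2->C; (5,6):dx=-1,dy=+8->D; (5,7):dx=-4,dy=+3->D
  (6,7):dx=-3,dy=-5->C
Step 2: C = 7, D = 14, total pairs = 21.
Step 3: tau = (C - D)/(n(n-1)/2) = (7 - 14)/21 = -0.333333.
Step 4: Exact two-sided p-value (enumerate n! = 5040 permutations of y under H0): p = 0.381349.
Step 5: alpha = 0.1. fail to reject H0.

tau_b = -0.3333 (C=7, D=14), p = 0.381349, fail to reject H0.


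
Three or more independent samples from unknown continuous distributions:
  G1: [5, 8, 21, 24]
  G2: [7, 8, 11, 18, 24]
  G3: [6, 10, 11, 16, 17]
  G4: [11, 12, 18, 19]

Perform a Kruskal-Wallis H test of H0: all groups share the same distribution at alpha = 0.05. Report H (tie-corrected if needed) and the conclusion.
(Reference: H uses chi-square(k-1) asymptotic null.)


Step 1: Combine all N = 18 observations and assign midranks.
sorted (value, group, rank): (5,G1,1), (6,G3,2), (7,G2,3), (8,G1,4.5), (8,G2,4.5), (10,G3,6), (11,G2,8), (11,G3,8), (11,G4,8), (12,G4,10), (16,G3,11), (17,G3,12), (18,G2,13.5), (18,G4,13.5), (19,G4,15), (21,G1,16), (24,G1,17.5), (24,G2,17.5)
Step 2: Sum ranks within each group.
R_1 = 39 (n_1 = 4)
R_2 = 46.5 (n_2 = 5)
R_3 = 39 (n_3 = 5)
R_4 = 46.5 (n_4 = 4)
Step 3: H = 12/(N(N+1)) * sum(R_i^2/n_i) - 3(N+1)
     = 12/(18*19) * (39^2/4 + 46.5^2/5 + 39^2/5 + 46.5^2/4) - 3*19
     = 0.035088 * 1657.46 - 57
     = 1.156579.
Step 4: Ties present; correction factor C = 1 - 42/(18^3 - 18) = 0.992776. Corrected H = 1.156579 / 0.992776 = 1.164995.
Step 5: Under H0, H ~ chi^2(3); p-value = 0.761412.
Step 6: alpha = 0.05. fail to reject H0.

H = 1.1650, df = 3, p = 0.761412, fail to reject H0.


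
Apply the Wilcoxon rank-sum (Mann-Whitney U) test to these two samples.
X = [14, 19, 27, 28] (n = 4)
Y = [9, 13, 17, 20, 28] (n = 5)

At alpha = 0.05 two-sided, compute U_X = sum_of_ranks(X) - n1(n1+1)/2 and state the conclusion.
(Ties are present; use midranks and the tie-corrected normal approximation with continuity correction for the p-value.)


Step 1: Combine and sort all 9 observations; assign midranks.
sorted (value, group): (9,Y), (13,Y), (14,X), (17,Y), (19,X), (20,Y), (27,X), (28,X), (28,Y)
ranks: 9->1, 13->2, 14->3, 17->4, 19->5, 20->6, 27->7, 28->8.5, 28->8.5
Step 2: Rank sum for X: R1 = 3 + 5 + 7 + 8.5 = 23.5.
Step 3: U_X = R1 - n1(n1+1)/2 = 23.5 - 4*5/2 = 23.5 - 10 = 13.5.
       U_Y = n1*n2 - U_X = 20 - 13.5 = 6.5.
Step 4: Ties are present, so use the tie-corrected normal approximation (with continuity correction) for the p-value.
Step 5: p-value = 0.460558; compare to alpha = 0.05. fail to reject H0.

U_X = 13.5, p = 0.460558, fail to reject H0 at alpha = 0.05.
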